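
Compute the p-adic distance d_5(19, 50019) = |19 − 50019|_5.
d_5(19, 50019) = 1/3125

Step 1 — x − y = 19 − 50019 = -50000. Step 2 — v_5(-50000) = 5 (factor: -50000 = −(5^5 · 16); the sign does not affect v_p). Step 3 — |x − y|_5 = 5^{-5} = 1/3125.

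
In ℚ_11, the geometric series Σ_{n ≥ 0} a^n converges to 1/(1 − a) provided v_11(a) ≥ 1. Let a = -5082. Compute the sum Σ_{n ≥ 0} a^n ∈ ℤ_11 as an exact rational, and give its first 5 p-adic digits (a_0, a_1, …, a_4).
Σ a^n = 1/(1 − a) = 1/5083;  first 5 digits = (1, 0, 2, 7, 3)

v_11(a) = 2 ≥ 1, so the series converges in ℤ_11 to 1/(1 − a) = 1/(1 − (-5082)) = 1/5083. Expand this rational in ℤ_11: compute digits iteratively via d_i = x_i mod 11, x_{i+1} = (x_i − d_i)/11. The first 5 digits are (1, 0, 2, 7, 3).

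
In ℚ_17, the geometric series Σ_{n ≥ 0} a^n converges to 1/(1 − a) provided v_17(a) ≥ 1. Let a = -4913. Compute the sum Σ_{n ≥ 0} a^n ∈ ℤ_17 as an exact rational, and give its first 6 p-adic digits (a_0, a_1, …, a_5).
Σ a^n = 1/(1 − a) = 1/4914;  first 6 digits = (1, 0, 0, 16, 16, 16)

v_17(a) = 3 ≥ 1, so the series converges in ℤ_17 to 1/(1 − a) = 1/(1 − (-4913)) = 1/4914. Expand this rational in ℤ_17: compute digits iteratively via d_i = x_i mod 17, x_{i+1} = (x_i − d_i)/17. The first 6 digits are (1, 0, 0, 16, 16, 16).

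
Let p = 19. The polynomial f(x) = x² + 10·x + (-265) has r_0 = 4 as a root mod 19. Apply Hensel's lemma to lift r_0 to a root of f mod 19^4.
r_3 = 94377 (mod 130321)

Hensel: r_{i+1} = r_i − f(r_i)·(f′(r_i))^{-1} mod 19^{i+2}, f′(x) = 2x + 10. Iterate:
  r_0 = 4 (mod 19)
  r_1 = 156 (mod 361)
  r_2 = 5210 (mod 6859)
  r_3 = 94377 (mod 130321)
Final: r = 94377 satisfies f(r) ≡ 0 mod 19^4.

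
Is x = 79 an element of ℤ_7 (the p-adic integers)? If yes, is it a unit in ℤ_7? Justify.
x ∈ ℤ_7^× (unit); v_7(x) = 0

ℤ_7 = {x ∈ ℚ_7 : v_7(x) ≥ 0} and ℤ_7^× = {x ∈ ℤ_7 : v_7(x) = 0}. Here v_7(79) = v_7(num) − v_7(den) = 0; compare against these criteria.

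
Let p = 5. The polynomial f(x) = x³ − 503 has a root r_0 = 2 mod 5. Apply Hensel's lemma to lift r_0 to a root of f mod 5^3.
r_2 = 87 (mod 125)

Hensel: r_{i+1} = r_i − f(r_i)/f′(r_i) mod 5^{i+2}, where f′(x) = 3x². Iterate:
  r_0 = 2 (mod 5)
  r_1 = 12 (mod 25)
  r_2 = 87 (mod 125)
Final: r = 87 with f(r) ≡ 0 mod 5^3.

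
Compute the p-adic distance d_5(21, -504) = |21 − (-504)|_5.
d_5(21, -504) = 1/25

Step 1 — x − y = 21 − (-504) = 525. Step 2 — v_5(525) = 2 (factor: 525 = (5^2 · 21); the sign does not affect v_p). Step 3 — |x − y|_5 = 5^{-2} = 1/25.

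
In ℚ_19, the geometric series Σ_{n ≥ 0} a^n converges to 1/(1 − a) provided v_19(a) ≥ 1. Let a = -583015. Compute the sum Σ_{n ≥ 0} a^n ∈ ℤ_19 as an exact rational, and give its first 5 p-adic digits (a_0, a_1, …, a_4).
Σ a^n = 1/(1 − a) = 1/583016;  first 5 digits = (1, 0, 0, 10, 14)

v_19(a) = 3 ≥ 1, so the series converges in ℤ_19 to 1/(1 − a) = 1/(1 − (-583015)) = 1/583016. Expand this rational in ℤ_19: compute digits iteratively via d_i = x_i mod 19, x_{i+1} = (x_i − d_i)/19. The first 5 digits are (1, 0, 0, 10, 14).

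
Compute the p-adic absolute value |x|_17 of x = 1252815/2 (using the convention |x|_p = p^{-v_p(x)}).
|1252815/2|_17 = 1/83521

Step 1 — compute v_17(x) by factoring powers of 17 out of the numerator and denominator: v_17(1252815/2) = 4. Step 2 — apply |x|_p = p^{-v_p(x)} = 17^{-4} = 1/83521.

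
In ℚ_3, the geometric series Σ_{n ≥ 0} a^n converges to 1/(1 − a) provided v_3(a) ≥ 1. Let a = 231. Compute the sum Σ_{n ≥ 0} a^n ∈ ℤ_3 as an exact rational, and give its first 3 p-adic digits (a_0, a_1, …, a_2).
Σ a^n = 1/(1 − a) = -1/230;  first 3 digits = (1, 2, 2)

v_3(a) = 1 ≥ 1, so the series converges in ℤ_3 to 1/(1 − a) = 1/(1 − 231) = -1/230. Expand this rational in ℤ_3: compute digits iteratively via d_i = x_i mod 3, x_{i+1} = (x_i − d_i)/3. The first 3 digits are (1, 2, 2).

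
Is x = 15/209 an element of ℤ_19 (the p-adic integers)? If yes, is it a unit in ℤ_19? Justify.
x ∉ ℤ_19 (v_19(x) = -1 < 0)

ℤ_19 = {x ∈ ℚ_19 : v_19(x) ≥ 0} and ℤ_19^× = {x ∈ ℤ_19 : v_19(x) = 0}. Here v_19(15/209) = v_19(num) − v_19(den) = -1; compare against these criteria.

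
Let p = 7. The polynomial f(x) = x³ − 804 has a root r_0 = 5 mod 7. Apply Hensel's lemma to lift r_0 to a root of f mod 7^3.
r_2 = 278 (mod 343)

Hensel: r_{i+1} = r_i − f(r_i)/f′(r_i) mod 7^{i+2}, where f′(x) = 3x². Iterate:
  r_0 = 5 (mod 7)
  r_1 = 33 (mod 49)
  r_2 = 278 (mod 343)
Final: r = 278 with f(r) ≡ 0 mod 7^3.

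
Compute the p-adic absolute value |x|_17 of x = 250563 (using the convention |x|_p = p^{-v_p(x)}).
|250563|_17 = 1/83521

Step 1 — compute v_17(x) by factoring powers of 17 out of the numerator and denominator: v_17(250563) = 4. Step 2 — apply |x|_p = p^{-v_p(x)} = 17^{-4} = 1/83521.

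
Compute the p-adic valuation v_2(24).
v_2(24) = 3

v_2(n) is the largest exponent k such that 2^k divides n. Factor out: 24 = 2^3 · 3. (Sign doesn't affect v_p.) So v_2(24) = 3.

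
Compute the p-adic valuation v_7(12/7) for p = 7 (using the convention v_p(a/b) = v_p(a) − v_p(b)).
v_7(12/7) = -1

Factor powers of 7 from the numerator and denominator of the reduced fraction: 12 = 7^0 · 12 and 7 = 7^1 · 1. Apply v_p(a/b) = v_p(a) − v_p(b): v_7(12/7) = 0 − 1 = -1.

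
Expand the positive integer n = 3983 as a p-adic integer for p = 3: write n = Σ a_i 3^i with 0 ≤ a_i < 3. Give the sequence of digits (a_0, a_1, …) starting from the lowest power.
(a_0, a_1, …) = (2, 1, 1, 0, 1, 1, 2, 1)

Repeated division by 3 gives the digits low-to-high: 3983 = 2 + 1·3^1 + 1·3^2 + 1·3^4 + 1·3^5 + 2·3^6 + 1·3^7. Digit sequence: (2, 1, 1, 0, 1, 1, 2, 1).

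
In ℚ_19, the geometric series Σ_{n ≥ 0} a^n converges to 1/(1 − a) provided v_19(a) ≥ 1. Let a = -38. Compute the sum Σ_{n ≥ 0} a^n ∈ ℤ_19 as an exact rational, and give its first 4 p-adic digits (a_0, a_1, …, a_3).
Σ a^n = 1/(1 − a) = 1/39;  first 4 digits = (1, 17, 3, 11)

v_19(a) = 1 ≥ 1, so the series converges in ℤ_19 to 1/(1 − a) = 1/(1 − (-38)) = 1/39. Expand this rational in ℤ_19: compute digits iteratively via d_i = x_i mod 19, x_{i+1} = (x_i − d_i)/19. The first 4 digits are (1, 17, 3, 11).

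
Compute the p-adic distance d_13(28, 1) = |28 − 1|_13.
d_13(28, 1) = 1

Step 1 — x − y = 28 − 1 = 27. Step 2 — v_13(27) = 0 (factor: 27 = (13^0 · 27); the sign does not affect v_p). Step 3 — |x − y|_13 = 13^{0} = 1.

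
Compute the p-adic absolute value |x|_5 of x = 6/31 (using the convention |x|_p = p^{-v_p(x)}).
|6/31|_5 = 1

Step 1 — compute v_5(x) by factoring powers of 5 out of the numerator and denominator: v_5(6/31) = 0. Step 2 — apply |x|_p = p^{-v_p(x)} = 5^{0} = 1.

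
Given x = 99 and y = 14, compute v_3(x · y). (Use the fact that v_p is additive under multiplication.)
v_3(1386) = 2

v_p(x) = 2 (factor: 99 = 3^2 · 11); v_p(y) = 0 (factor: 14 = 3^0 · 14). Additivity: v_p(xy) = v_p(x) + v_p(y) = 2 + 0 = 2. (Direct check: xy = 1386 = 3^2 · (154).)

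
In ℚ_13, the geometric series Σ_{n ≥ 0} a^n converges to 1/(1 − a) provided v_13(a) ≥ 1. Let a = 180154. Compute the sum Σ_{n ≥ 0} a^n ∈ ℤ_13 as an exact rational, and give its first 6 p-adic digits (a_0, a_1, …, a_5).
Σ a^n = 1/(1 − a) = -1/180153;  first 6 digits = (1, 0, 0, 4, 6, 0)

v_13(a) = 3 ≥ 1, so the series converges in ℤ_13 to 1/(1 − a) = 1/(1 − 180154) = -1/180153. Expand this rational in ℤ_13: compute digits iteratively via d_i = x_i mod 13, x_{i+1} = (x_i − d_i)/13. The first 6 digits are (1, 0, 0, 4, 6, 0).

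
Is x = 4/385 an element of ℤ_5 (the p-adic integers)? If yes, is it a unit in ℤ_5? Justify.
x ∉ ℤ_5 (v_5(x) = -1 < 0)

ℤ_5 = {x ∈ ℚ_5 : v_5(x) ≥ 0} and ℤ_5^× = {x ∈ ℤ_5 : v_5(x) = 0}. Here v_5(4/385) = v_5(num) − v_5(den) = -1; compare against these criteria.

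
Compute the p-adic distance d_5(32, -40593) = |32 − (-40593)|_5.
d_5(32, -40593) = 1/3125

Step 1 — x − y = 32 − (-40593) = 40625. Step 2 — v_5(40625) = 5 (factor: 40625 = (5^5 · 13); the sign does not affect v_p). Step 3 — |x − y|_5 = 5^{-5} = 1/3125.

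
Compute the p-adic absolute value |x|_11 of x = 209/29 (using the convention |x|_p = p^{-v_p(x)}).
|209/29|_11 = 1/11

Step 1 — compute v_11(x) by factoring powers of 11 out of the numerator and denominator: v_11(209/29) = 1. Step 2 — apply |x|_p = p^{-v_p(x)} = 11^{-1} = 1/11.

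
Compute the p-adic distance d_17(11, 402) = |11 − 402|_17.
d_17(11, 402) = 1/17

Step 1 — x − y = 11 − 402 = -391. Step 2 — v_17(-391) = 1 (factor: -391 = −(17^1 · 23); the sign does not affect v_p). Step 3 — |x − y|_17 = 17^{-1} = 1/17.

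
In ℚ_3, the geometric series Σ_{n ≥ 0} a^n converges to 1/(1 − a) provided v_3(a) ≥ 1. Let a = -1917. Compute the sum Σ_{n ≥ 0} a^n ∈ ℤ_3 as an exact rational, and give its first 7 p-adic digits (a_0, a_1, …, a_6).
Σ a^n = 1/(1 − a) = 1/1918;  first 7 digits = (1, 0, 0, 1, 0, 1, 1)

v_3(a) = 3 ≥ 1, so the series converges in ℤ_3 to 1/(1 − a) = 1/(1 − (-1917)) = 1/1918. Expand this rational in ℤ_3: compute digits iteratively via d_i = x_i mod 3, x_{i+1} = (x_i − d_i)/3. The first 7 digits are (1, 0, 0, 1, 0, 1, 1).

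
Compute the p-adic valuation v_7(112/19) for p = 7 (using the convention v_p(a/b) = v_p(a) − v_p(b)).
v_7(112/19) = 1

Factor powers of 7 from the numerator and denominator of the reduced fraction: 112 = 7^1 · 16 and 19 = 7^0 · 19. Apply v_p(a/b) = v_p(a) − v_p(b): v_7(112/19) = 1 − 0 = 1.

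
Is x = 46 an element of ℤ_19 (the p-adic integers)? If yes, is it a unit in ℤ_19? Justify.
x ∈ ℤ_19^× (unit); v_19(x) = 0

ℤ_19 = {x ∈ ℚ_19 : v_19(x) ≥ 0} and ℤ_19^× = {x ∈ ℤ_19 : v_19(x) = 0}. Here v_19(46) = v_19(num) − v_19(den) = 0; compare against these criteria.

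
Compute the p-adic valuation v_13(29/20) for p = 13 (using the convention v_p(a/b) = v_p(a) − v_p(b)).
v_13(29/20) = 0

Factor powers of 13 from the numerator and denominator of the reduced fraction: 29 = 13^0 · 29 and 20 = 13^0 · 20. Apply v_p(a/b) = v_p(a) − v_p(b): v_13(29/20) = 0 − 0 = 0.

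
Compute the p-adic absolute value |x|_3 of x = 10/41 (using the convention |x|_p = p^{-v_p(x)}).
|10/41|_3 = 1

Step 1 — compute v_3(x) by factoring powers of 3 out of the numerator and denominator: v_3(10/41) = 0. Step 2 — apply |x|_p = p^{-v_p(x)} = 3^{0} = 1.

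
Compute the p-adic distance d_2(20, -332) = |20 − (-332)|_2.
d_2(20, -332) = 1/32

Step 1 — x − y = 20 − (-332) = 352. Step 2 — v_2(352) = 5 (factor: 352 = (2^5 · 11); the sign does not affect v_p). Step 3 — |x − y|_2 = 2^{-5} = 1/32.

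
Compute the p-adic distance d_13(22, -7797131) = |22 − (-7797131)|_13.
d_13(22, -7797131) = 1/371293

Step 1 — x − y = 22 − (-7797131) = 7797153. Step 2 — v_13(7797153) = 5 (factor: 7797153 = (13^5 · 21); the sign does not affect v_p). Step 3 — |x − y|_13 = 13^{-5} = 1/371293.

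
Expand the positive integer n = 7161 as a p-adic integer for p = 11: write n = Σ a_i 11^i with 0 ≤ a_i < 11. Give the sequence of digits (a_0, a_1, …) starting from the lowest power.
(a_0, a_1, …) = (0, 2, 4, 5)

Repeated division by 11 gives the digits low-to-high: 7161 = 2·11^1 + 4·11^2 + 5·11^3. Digit sequence: (0, 2, 4, 5).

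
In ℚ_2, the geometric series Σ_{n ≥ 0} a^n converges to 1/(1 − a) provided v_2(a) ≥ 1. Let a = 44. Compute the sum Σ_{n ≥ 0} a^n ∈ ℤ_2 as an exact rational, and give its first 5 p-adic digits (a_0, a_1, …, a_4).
Σ a^n = 1/(1 − a) = -1/43;  first 5 digits = (1, 0, 1, 1, 1)

v_2(a) = 2 ≥ 1, so the series converges in ℤ_2 to 1/(1 − a) = 1/(1 − 44) = -1/43. Expand this rational in ℤ_2: compute digits iteratively via d_i = x_i mod 2, x_{i+1} = (x_i − d_i)/2. The first 5 digits are (1, 0, 1, 1, 1).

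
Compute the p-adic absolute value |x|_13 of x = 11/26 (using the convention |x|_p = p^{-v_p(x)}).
|11/26|_13 = 13

Step 1 — compute v_13(x) by factoring powers of 13 out of the numerator and denominator: v_13(11/26) = -1. Step 2 — apply |x|_p = p^{-v_p(x)} = 13^{1} = 13.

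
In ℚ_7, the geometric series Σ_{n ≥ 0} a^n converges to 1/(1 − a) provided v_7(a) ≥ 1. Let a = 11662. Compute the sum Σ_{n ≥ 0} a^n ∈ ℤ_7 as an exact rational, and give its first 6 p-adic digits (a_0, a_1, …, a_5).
Σ a^n = 1/(1 − a) = -1/11661;  first 6 digits = (1, 0, 0, 6, 4, 0)

v_7(a) = 3 ≥ 1, so the series converges in ℤ_7 to 1/(1 − a) = 1/(1 − 11662) = -1/11661. Expand this rational in ℤ_7: compute digits iteratively via d_i = x_i mod 7, x_{i+1} = (x_i − d_i)/7. The first 6 digits are (1, 0, 0, 6, 4, 0).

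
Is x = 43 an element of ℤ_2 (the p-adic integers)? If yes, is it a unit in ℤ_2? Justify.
x ∈ ℤ_2^× (unit); v_2(x) = 0

ℤ_2 = {x ∈ ℚ_2 : v_2(x) ≥ 0} and ℤ_2^× = {x ∈ ℤ_2 : v_2(x) = 0}. Here v_2(43) = v_2(num) − v_2(den) = 0; compare against these criteria.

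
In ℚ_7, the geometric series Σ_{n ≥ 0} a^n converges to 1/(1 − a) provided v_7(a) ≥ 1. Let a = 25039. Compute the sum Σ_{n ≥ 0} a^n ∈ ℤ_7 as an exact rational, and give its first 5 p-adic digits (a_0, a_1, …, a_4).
Σ a^n = 1/(1 − a) = -1/25038;  first 5 digits = (1, 0, 0, 3, 3)

v_7(a) = 3 ≥ 1, so the series converges in ℤ_7 to 1/(1 − a) = 1/(1 − 25039) = -1/25038. Expand this rational in ℤ_7: compute digits iteratively via d_i = x_i mod 7, x_{i+1} = (x_i − d_i)/7. The first 5 digits are (1, 0, 0, 3, 3).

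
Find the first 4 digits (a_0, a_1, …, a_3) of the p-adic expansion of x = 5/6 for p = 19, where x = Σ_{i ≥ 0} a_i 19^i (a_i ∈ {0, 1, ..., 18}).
(a_0, …, a_3) = (4, 3, 3, 3)

v_19(5/6) = 0 (numerator and denominator both coprime to 19), so x ∈ ℤ_19^×. Compute digits iteratively via a_i = x_i mod 19, x_{i+1} = (x_i − a_i)/19, with x_0 = x:
  x_0 = 5/6;  a_0 = 4;  x_1 = (x_0 − 4)/19 = -1/6
  x_1 = -1/6;  a_1 = 3;  x_2 = (x_1 − 3)/19 = -1/6
  x_2 = -1/6;  a_2 = 3;  x_3 = (x_2 − 3)/19 = -1/6
  x_3 = -1/6;  a_3 = 3;  x_4 = (x_3 − 3)/19 = -1/6
Digits: (4, 3, 3, 3).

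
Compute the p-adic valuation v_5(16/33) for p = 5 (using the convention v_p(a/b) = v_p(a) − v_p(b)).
v_5(16/33) = 0

Factor powers of 5 from the numerator and denominator of the reduced fraction: 16 = 5^0 · 16 and 33 = 5^0 · 33. Apply v_p(a/b) = v_p(a) − v_p(b): v_5(16/33) = 0 − 0 = 0.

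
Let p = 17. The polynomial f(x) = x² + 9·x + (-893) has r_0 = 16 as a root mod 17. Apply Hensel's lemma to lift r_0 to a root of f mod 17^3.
r_2 = 1614 (mod 4913)

Hensel: r_{i+1} = r_i − f(r_i)·(f′(r_i))^{-1} mod 17^{i+2}, f′(x) = 2x + 9. Iterate:
  r_0 = 16 (mod 17)
  r_1 = 169 (mod 289)
  r_2 = 1614 (mod 4913)
Final: r = 1614 satisfies f(r) ≡ 0 mod 17^3.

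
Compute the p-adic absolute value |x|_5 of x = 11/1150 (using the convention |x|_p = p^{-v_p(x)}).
|11/1150|_5 = 25

Step 1 — compute v_5(x) by factoring powers of 5 out of the numerator and denominator: v_5(11/1150) = -2. Step 2 — apply |x|_p = p^{-v_p(x)} = 5^{2} = 25.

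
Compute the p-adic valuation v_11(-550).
v_11(-550) = 1

v_11(n) is the largest exponent k such that 11^k divides n. Factor out: -550 = -11^1 · 50. (Sign doesn't affect v_p.) So v_11(-550) = 1.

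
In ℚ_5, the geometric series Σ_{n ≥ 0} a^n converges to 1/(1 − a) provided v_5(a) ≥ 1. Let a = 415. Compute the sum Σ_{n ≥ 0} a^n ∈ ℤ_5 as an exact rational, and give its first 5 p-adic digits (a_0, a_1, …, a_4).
Σ a^n = 1/(1 − a) = -1/414;  first 5 digits = (1, 3, 0, 3, 4)

v_5(a) = 1 ≥ 1, so the series converges in ℤ_5 to 1/(1 − a) = 1/(1 − 415) = -1/414. Expand this rational in ℤ_5: compute digits iteratively via d_i = x_i mod 5, x_{i+1} = (x_i − d_i)/5. The first 5 digits are (1, 3, 0, 3, 4).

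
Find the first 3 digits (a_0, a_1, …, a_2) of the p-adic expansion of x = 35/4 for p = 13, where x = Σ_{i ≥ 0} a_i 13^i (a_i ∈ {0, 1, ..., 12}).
(a_0, …, a_2) = (12, 3, 3)

v_13(35/4) = 0 (numerator and denominator both coprime to 13), so x ∈ ℤ_13^×. Compute digits iteratively via a_i = x_i mod 13, x_{i+1} = (x_i − a_i)/13, with x_0 = x:
  x_0 = 35/4;  a_0 = 12;  x_1 = (x_0 − 12)/13 = -1/4
  x_1 = -1/4;  a_1 = 3;  x_2 = (x_1 − 3)/13 = -1/4
  x_2 = -1/4;  a_2 = 3;  x_3 = (x_2 − 3)/13 = -1/4
Digits: (12, 3, 3).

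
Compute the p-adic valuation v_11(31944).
v_11(31944) = 3

v_11(n) is the largest exponent k such that 11^k divides n. Factor out: 31944 = 11^3 · 24. (Sign doesn't affect v_p.) So v_11(31944) = 3.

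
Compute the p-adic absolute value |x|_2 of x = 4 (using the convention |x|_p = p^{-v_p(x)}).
|4|_2 = 1/4

Step 1 — compute v_2(x) by factoring powers of 2 out of the numerator and denominator: v_2(4) = 2. Step 2 — apply |x|_p = p^{-v_p(x)} = 2^{-2} = 1/4.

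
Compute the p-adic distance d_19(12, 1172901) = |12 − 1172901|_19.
d_19(12, 1172901) = 1/130321

Step 1 — x − y = 12 − 1172901 = -1172889. Step 2 — v_19(-1172889) = 4 (factor: -1172889 = −(19^4 · 9); the sign does not affect v_p). Step 3 — |x − y|_19 = 19^{-4} = 1/130321.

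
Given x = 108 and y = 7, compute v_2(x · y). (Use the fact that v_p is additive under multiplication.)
v_2(756) = 2

v_p(x) = 2 (factor: 108 = 2^2 · 27); v_p(y) = 0 (factor: 7 = 2^0 · 7). Additivity: v_p(xy) = v_p(x) + v_p(y) = 2 + 0 = 2. (Direct check: xy = 756 = 2^2 · (189).)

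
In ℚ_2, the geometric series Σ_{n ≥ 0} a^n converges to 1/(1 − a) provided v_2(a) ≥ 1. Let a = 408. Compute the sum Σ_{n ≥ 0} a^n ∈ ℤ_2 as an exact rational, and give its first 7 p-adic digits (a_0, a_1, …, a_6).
Σ a^n = 1/(1 − a) = -1/407;  first 7 digits = (1, 0, 0, 1, 1, 0, 1)

v_2(a) = 3 ≥ 1, so the series converges in ℤ_2 to 1/(1 − a) = 1/(1 − 408) = -1/407. Expand this rational in ℤ_2: compute digits iteratively via d_i = x_i mod 2, x_{i+1} = (x_i − d_i)/2. The first 7 digits are (1, 0, 0, 1, 1, 0, 1).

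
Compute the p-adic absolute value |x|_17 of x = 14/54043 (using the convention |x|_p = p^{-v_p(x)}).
|14/54043|_17 = 4913

Step 1 — compute v_17(x) by factoring powers of 17 out of the numerator and denominator: v_17(14/54043) = -3. Step 2 — apply |x|_p = p^{-v_p(x)} = 17^{3} = 4913.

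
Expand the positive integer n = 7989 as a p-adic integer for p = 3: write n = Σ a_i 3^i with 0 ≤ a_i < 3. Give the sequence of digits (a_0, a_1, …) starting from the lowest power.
(a_0, a_1, …) = (0, 2, 2, 1, 2, 2, 1, 0, 1)

Repeated division by 3 gives the digits low-to-high: 7989 = 2·3^1 + 2·3^2 + 1·3^3 + 2·3^4 + 2·3^5 + 1·3^6 + 1·3^8. Digit sequence: (0, 2, 2, 1, 2, 2, 1, 0, 1).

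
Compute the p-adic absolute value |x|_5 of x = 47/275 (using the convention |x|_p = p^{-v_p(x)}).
|47/275|_5 = 25

Step 1 — compute v_5(x) by factoring powers of 5 out of the numerator and denominator: v_5(47/275) = -2. Step 2 — apply |x|_p = p^{-v_p(x)} = 5^{2} = 25.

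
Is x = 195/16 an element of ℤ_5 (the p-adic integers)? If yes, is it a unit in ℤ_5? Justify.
x ∈ ℤ_5 but not a unit; v_5(x) = 1 > 0

ℤ_5 = {x ∈ ℚ_5 : v_5(x) ≥ 0} and ℤ_5^× = {x ∈ ℤ_5 : v_5(x) = 0}. Here v_5(195/16) = v_5(num) − v_5(den) = 1; compare against these criteria.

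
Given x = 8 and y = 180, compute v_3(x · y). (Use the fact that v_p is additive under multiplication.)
v_3(1440) = 2

v_p(x) = 0 (factor: 8 = 3^0 · 8); v_p(y) = 2 (factor: 180 = 3^2 · 20). Additivity: v_p(xy) = v_p(x) + v_p(y) = 0 + 2 = 2. (Direct check: xy = 1440 = 3^2 · (160).)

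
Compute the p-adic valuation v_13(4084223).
v_13(4084223) = 5

v_13(n) is the largest exponent k such that 13^k divides n. Factor out: 4084223 = 13^5 · 11. (Sign doesn't affect v_p.) So v_13(4084223) = 5.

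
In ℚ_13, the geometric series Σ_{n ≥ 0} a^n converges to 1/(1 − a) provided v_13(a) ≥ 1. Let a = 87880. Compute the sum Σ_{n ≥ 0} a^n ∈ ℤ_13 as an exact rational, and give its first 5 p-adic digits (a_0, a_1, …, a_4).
Σ a^n = 1/(1 − a) = -1/87879;  first 5 digits = (1, 0, 0, 1, 3)

v_13(a) = 3 ≥ 1, so the series converges in ℤ_13 to 1/(1 − a) = 1/(1 − 87880) = -1/87879. Expand this rational in ℤ_13: compute digits iteratively via d_i = x_i mod 13, x_{i+1} = (x_i − d_i)/13. The first 5 digits are (1, 0, 0, 1, 3).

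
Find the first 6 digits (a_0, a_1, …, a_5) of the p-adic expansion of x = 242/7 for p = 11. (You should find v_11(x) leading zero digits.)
(a_0, …, a_5) = (0, 0, 5, 9, 7, 4)

v_11(242/7) = 2, so a_0 = ... = a_1 = 0. Factor out: x = 11^2 · u with u = 2/7 a unit in ℤ_11. Expand u iteratively via a_{v+i} = u_i mod 11, u_{i+1} = (u_i − a_{v+i})/11:
  u_0 = 2/7;  a_2 = 5;  u_1 = (u_0 − 5)/11 = -3/7
  u_1 = -3/7;  a_3 = 9;  u_2 = (u_1 − 9)/11 = -6/7
  u_2 = -6/7;  a_4 = 7;  u_3 = (u_2 − 7)/11 = -5/7
  u_3 = -5/7;  a_5 = 4;  u_4 = (u_3 − 4)/11 = -3/7
Digits: (0, 0, 5, 9, 7, 4).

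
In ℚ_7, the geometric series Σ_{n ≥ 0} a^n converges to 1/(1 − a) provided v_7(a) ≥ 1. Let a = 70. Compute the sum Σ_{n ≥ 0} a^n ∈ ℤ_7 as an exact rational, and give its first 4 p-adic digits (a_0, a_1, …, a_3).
Σ a^n = 1/(1 − a) = -1/69;  first 4 digits = (1, 3, 3, 6)

v_7(a) = 1 ≥ 1, so the series converges in ℤ_7 to 1/(1 − a) = 1/(1 − 70) = -1/69. Expand this rational in ℤ_7: compute digits iteratively via d_i = x_i mod 7, x_{i+1} = (x_i − d_i)/7. The first 4 digits are (1, 3, 3, 6).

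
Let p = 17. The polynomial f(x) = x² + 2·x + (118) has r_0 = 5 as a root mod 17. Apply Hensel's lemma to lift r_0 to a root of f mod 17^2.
r_1 = 209 (mod 289)

Hensel: r_{i+1} = r_i − f(r_i)·(f′(r_i))^{-1} mod 17^{i+2}, f′(x) = 2x + 2. Iterate:
  r_0 = 5 (mod 17)
  r_1 = 209 (mod 289)
Final: r = 209 satisfies f(r) ≡ 0 mod 17^2.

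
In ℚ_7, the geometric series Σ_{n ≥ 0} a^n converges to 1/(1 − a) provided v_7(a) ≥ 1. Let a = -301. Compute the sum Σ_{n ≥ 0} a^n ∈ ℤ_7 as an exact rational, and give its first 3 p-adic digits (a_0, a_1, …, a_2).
Σ a^n = 1/(1 − a) = 1/302;  first 3 digits = (1, 6, 1)

v_7(a) = 1 ≥ 1, so the series converges in ℤ_7 to 1/(1 − a) = 1/(1 − (-301)) = 1/302. Expand this rational in ℤ_7: compute digits iteratively via d_i = x_i mod 7, x_{i+1} = (x_i − d_i)/7. The first 3 digits are (1, 6, 1).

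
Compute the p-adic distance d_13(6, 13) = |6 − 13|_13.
d_13(6, 13) = 1

Step 1 — x − y = 6 − 13 = -7. Step 2 — v_13(-7) = 0 (factor: -7 = −(13^0 · 7); the sign does not affect v_p). Step 3 — |x − y|_13 = 13^{0} = 1.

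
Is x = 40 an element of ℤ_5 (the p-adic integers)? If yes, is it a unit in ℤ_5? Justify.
x ∈ ℤ_5 but not a unit; v_5(x) = 1 > 0

ℤ_5 = {x ∈ ℚ_5 : v_5(x) ≥ 0} and ℤ_5^× = {x ∈ ℤ_5 : v_5(x) = 0}. Here v_5(40) = v_5(num) − v_5(den) = 1; compare against these criteria.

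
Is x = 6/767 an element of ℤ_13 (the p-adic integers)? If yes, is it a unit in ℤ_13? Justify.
x ∉ ℤ_13 (v_13(x) = -1 < 0)

ℤ_13 = {x ∈ ℚ_13 : v_13(x) ≥ 0} and ℤ_13^× = {x ∈ ℤ_13 : v_13(x) = 0}. Here v_13(6/767) = v_13(num) − v_13(den) = -1; compare against these criteria.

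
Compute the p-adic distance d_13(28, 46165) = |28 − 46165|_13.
d_13(28, 46165) = 1/2197

Step 1 — x − y = 28 − 46165 = -46137. Step 2 — v_13(-46137) = 3 (factor: -46137 = −(13^3 · 21); the sign does not affect v_p). Step 3 — |x − y|_13 = 13^{-3} = 1/2197.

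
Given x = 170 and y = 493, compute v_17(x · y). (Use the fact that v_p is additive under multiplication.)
v_17(83810) = 2

v_p(x) = 1 (factor: 170 = 17^1 · 10); v_p(y) = 1 (factor: 493 = 17^1 · 29). Additivity: v_p(xy) = v_p(x) + v_p(y) = 1 + 1 = 2. (Direct check: xy = 83810 = 17^2 · (290).)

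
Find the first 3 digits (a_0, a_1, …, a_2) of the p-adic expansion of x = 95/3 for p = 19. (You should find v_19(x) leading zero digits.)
(a_0, …, a_2) = (0, 8, 6)

v_19(95/3) = 1, so a_0 = ... = a_0 = 0. Factor out: x = 19^1 · u with u = 5/3 a unit in ℤ_19. Expand u iteratively via a_{v+i} = u_i mod 19, u_{i+1} = (u_i − a_{v+i})/19:
  u_0 = 5/3;  a_1 = 8;  u_1 = (u_0 − 8)/19 = -1/3
  u_1 = -1/3;  a_2 = 6;  u_2 = (u_1 − 6)/19 = -1/3
Digits: (0, 8, 6).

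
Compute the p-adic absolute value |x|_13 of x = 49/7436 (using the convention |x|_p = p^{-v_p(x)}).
|49/7436|_13 = 169

Step 1 — compute v_13(x) by factoring powers of 13 out of the numerator and denominator: v_13(49/7436) = -2. Step 2 — apply |x|_p = p^{-v_p(x)} = 13^{2} = 169.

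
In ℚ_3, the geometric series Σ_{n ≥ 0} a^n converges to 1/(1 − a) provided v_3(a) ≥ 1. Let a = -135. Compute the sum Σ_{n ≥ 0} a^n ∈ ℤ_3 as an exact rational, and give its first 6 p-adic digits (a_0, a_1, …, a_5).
Σ a^n = 1/(1 − a) = 1/136;  first 6 digits = (1, 0, 0, 1, 1, 2)

v_3(a) = 3 ≥ 1, so the series converges in ℤ_3 to 1/(1 − a) = 1/(1 − (-135)) = 1/136. Expand this rational in ℤ_3: compute digits iteratively via d_i = x_i mod 3, x_{i+1} = (x_i − d_i)/3. The first 6 digits are (1, 0, 0, 1, 1, 2).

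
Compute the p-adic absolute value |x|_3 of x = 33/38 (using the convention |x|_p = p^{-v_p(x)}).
|33/38|_3 = 1/3

Step 1 — compute v_3(x) by factoring powers of 3 out of the numerator and denominator: v_3(33/38) = 1. Step 2 — apply |x|_p = p^{-v_p(x)} = 3^{-1} = 1/3.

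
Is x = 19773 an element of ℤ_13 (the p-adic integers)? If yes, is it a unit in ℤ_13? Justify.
x ∈ ℤ_13 but not a unit; v_13(x) = 3 > 0

ℤ_13 = {x ∈ ℚ_13 : v_13(x) ≥ 0} and ℤ_13^× = {x ∈ ℤ_13 : v_13(x) = 0}. Here v_13(19773) = v_13(num) − v_13(den) = 3; compare against these criteria.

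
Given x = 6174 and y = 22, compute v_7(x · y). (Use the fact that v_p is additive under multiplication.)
v_7(135828) = 3

v_p(x) = 3 (factor: 6174 = 7^3 · 18); v_p(y) = 0 (factor: 22 = 7^0 · 22). Additivity: v_p(xy) = v_p(x) + v_p(y) = 3 + 0 = 3. (Direct check: xy = 135828 = 7^3 · (396).)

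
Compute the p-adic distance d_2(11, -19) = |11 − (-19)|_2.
d_2(11, -19) = 1/2

Step 1 — x − y = 11 − (-19) = 30. Step 2 — v_2(30) = 1 (factor: 30 = (2^1 · 15); the sign does not affect v_p). Step 3 — |x − y|_2 = 2^{-1} = 1/2.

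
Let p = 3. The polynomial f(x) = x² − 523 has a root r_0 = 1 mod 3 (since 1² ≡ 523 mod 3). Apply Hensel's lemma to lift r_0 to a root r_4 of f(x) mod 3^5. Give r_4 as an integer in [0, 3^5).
r_4 = 100 (mod 243)

Hensel's recurrence: r_{i+1} = r_i − f(r_i)·(f′(r_i))^{-1} mod 3^{i+2}, with f′(x) = 2x. Iterate:
  r_0 = 1 (mod 3)
  r_1 = 1 (mod 9)
  r_2 = 19 (mod 27)
  r_3 = 19 (mod 81)
  r_4 = 100 (mod 243)
Final: r_4 = 100, and one checks f(r_4) ≡ 0 mod 3^5.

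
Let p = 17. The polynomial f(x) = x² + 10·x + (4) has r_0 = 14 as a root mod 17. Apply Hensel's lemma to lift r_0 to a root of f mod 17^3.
r_2 = 2530 (mod 4913)

Hensel: r_{i+1} = r_i − f(r_i)·(f′(r_i))^{-1} mod 17^{i+2}, f′(x) = 2x + 10. Iterate:
  r_0 = 14 (mod 17)
  r_1 = 218 (mod 289)
  r_2 = 2530 (mod 4913)
Final: r = 2530 satisfies f(r) ≡ 0 mod 17^3.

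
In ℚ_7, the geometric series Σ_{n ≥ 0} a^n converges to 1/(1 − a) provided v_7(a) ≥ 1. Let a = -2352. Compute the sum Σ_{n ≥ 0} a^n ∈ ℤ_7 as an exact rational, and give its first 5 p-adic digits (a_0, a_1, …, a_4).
Σ a^n = 1/(1 − a) = 1/2353;  first 5 digits = (1, 0, 1, 0, 0)

v_7(a) = 2 ≥ 1, so the series converges in ℤ_7 to 1/(1 − a) = 1/(1 − (-2352)) = 1/2353. Expand this rational in ℤ_7: compute digits iteratively via d_i = x_i mod 7, x_{i+1} = (x_i − d_i)/7. The first 5 digits are (1, 0, 1, 0, 0).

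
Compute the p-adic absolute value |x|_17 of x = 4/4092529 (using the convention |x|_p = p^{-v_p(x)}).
|4/4092529|_17 = 83521

Step 1 — compute v_17(x) by factoring powers of 17 out of the numerator and denominator: v_17(4/4092529) = -4. Step 2 — apply |x|_p = p^{-v_p(x)} = 17^{4} = 83521.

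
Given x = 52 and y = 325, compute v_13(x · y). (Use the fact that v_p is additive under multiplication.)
v_13(16900) = 2

v_p(x) = 1 (factor: 52 = 13^1 · 4); v_p(y) = 1 (factor: 325 = 13^1 · 25). Additivity: v_p(xy) = v_p(x) + v_p(y) = 1 + 1 = 2. (Direct check: xy = 16900 = 13^2 · (100).)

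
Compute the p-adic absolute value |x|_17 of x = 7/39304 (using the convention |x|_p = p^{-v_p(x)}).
|7/39304|_17 = 4913

Step 1 — compute v_17(x) by factoring powers of 17 out of the numerator and denominator: v_17(7/39304) = -3. Step 2 — apply |x|_p = p^{-v_p(x)} = 17^{3} = 4913.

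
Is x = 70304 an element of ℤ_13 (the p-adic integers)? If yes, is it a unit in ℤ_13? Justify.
x ∈ ℤ_13 but not a unit; v_13(x) = 3 > 0

ℤ_13 = {x ∈ ℚ_13 : v_13(x) ≥ 0} and ℤ_13^× = {x ∈ ℤ_13 : v_13(x) = 0}. Here v_13(70304) = v_13(num) − v_13(den) = 3; compare against these criteria.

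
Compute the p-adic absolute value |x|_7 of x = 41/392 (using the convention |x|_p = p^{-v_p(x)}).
|41/392|_7 = 49

Step 1 — compute v_7(x) by factoring powers of 7 out of the numerator and denominator: v_7(41/392) = -2. Step 2 — apply |x|_p = p^{-v_p(x)} = 7^{2} = 49.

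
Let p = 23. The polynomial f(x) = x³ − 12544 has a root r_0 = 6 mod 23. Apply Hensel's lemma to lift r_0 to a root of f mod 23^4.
r_3 = 68753 (mod 279841)

Hensel: r_{i+1} = r_i − f(r_i)/f′(r_i) mod 23^{i+2}, where f′(x) = 3x². Iterate:
  r_0 = 6 (mod 23)
  r_1 = 512 (mod 529)
  r_2 = 7918 (mod 12167)
  r_3 = 68753 (mod 279841)
Final: r = 68753 with f(r) ≡ 0 mod 23^4.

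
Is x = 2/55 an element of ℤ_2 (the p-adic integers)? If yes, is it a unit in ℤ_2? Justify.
x ∈ ℤ_2 but not a unit; v_2(x) = 1 > 0

ℤ_2 = {x ∈ ℚ_2 : v_2(x) ≥ 0} and ℤ_2^× = {x ∈ ℤ_2 : v_2(x) = 0}. Here v_2(2/55) = v_2(num) − v_2(den) = 1; compare against these criteria.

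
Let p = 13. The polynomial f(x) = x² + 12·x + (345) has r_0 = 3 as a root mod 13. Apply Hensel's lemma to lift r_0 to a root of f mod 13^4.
r_3 = 9896 (mod 28561)

Hensel: r_{i+1} = r_i − f(r_i)·(f′(r_i))^{-1} mod 13^{i+2}, f′(x) = 2x + 12. Iterate:
  r_0 = 3 (mod 13)
  r_1 = 94 (mod 169)
  r_2 = 1108 (mod 2197)
  r_3 = 9896 (mod 28561)
Final: r = 9896 satisfies f(r) ≡ 0 mod 13^4.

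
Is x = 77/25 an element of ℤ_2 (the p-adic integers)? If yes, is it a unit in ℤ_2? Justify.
x ∈ ℤ_2^× (unit); v_2(x) = 0

ℤ_2 = {x ∈ ℚ_2 : v_2(x) ≥ 0} and ℤ_2^× = {x ∈ ℤ_2 : v_2(x) = 0}. Here v_2(77/25) = v_2(num) − v_2(den) = 0; compare against these criteria.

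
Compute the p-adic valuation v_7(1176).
v_7(1176) = 2

v_7(n) is the largest exponent k such that 7^k divides n. Factor out: 1176 = 7^2 · 24. (Sign doesn't affect v_p.) So v_7(1176) = 2.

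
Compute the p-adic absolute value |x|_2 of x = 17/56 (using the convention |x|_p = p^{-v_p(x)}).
|17/56|_2 = 8

Step 1 — compute v_2(x) by factoring powers of 2 out of the numerator and denominator: v_2(17/56) = -3. Step 2 — apply |x|_p = p^{-v_p(x)} = 2^{3} = 8.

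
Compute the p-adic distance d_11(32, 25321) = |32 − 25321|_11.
d_11(32, 25321) = 1/1331

Step 1 — x − y = 32 − 25321 = -25289. Step 2 — v_11(-25289) = 3 (factor: -25289 = −(11^3 · 19); the sign does not affect v_p). Step 3 — |x − y|_11 = 11^{-3} = 1/1331.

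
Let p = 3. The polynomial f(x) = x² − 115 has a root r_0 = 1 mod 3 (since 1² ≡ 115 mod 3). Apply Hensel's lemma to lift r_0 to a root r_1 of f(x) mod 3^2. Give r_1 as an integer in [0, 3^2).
r_1 = 4 (mod 9)

Hensel's recurrence: r_{i+1} = r_i − f(r_i)·(f′(r_i))^{-1} mod 3^{i+2}, with f′(x) = 2x. Iterate:
  r_0 = 1 (mod 3)
  r_1 = 4 (mod 9)
Final: r_1 = 4, and one checks f(r_1) ≡ 0 mod 3^2.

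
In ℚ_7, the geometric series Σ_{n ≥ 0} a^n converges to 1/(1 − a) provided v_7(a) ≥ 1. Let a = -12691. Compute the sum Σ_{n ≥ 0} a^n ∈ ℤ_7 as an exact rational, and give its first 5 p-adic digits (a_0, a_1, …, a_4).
Σ a^n = 1/(1 − a) = 1/12692;  first 5 digits = (1, 0, 0, 5, 1)

v_7(a) = 3 ≥ 1, so the series converges in ℤ_7 to 1/(1 − a) = 1/(1 − (-12691)) = 1/12692. Expand this rational in ℤ_7: compute digits iteratively via d_i = x_i mod 7, x_{i+1} = (x_i − d_i)/7. The first 5 digits are (1, 0, 0, 5, 1).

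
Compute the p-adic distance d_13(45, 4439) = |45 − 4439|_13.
d_13(45, 4439) = 1/2197

Step 1 — x − y = 45 − 4439 = -4394. Step 2 — v_13(-4394) = 3 (factor: -4394 = −(13^3 · 2); the sign does not affect v_p). Step 3 — |x − y|_13 = 13^{-3} = 1/2197.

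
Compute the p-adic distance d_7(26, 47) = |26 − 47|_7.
d_7(26, 47) = 1/7

Step 1 — x − y = 26 − 47 = -21. Step 2 — v_7(-21) = 1 (factor: -21 = −(7^1 · 3); the sign does not affect v_p). Step 3 — |x − y|_7 = 7^{-1} = 1/7.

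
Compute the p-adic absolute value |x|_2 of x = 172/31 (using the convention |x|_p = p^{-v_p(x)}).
|172/31|_2 = 1/4

Step 1 — compute v_2(x) by factoring powers of 2 out of the numerator and denominator: v_2(172/31) = 2. Step 2 — apply |x|_p = p^{-v_p(x)} = 2^{-2} = 1/4.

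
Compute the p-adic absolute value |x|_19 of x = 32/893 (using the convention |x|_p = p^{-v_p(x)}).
|32/893|_19 = 19

Step 1 — compute v_19(x) by factoring powers of 19 out of the numerator and denominator: v_19(32/893) = -1. Step 2 — apply |x|_p = p^{-v_p(x)} = 19^{1} = 19.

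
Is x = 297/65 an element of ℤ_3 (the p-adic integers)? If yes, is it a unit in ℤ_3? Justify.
x ∈ ℤ_3 but not a unit; v_3(x) = 3 > 0

ℤ_3 = {x ∈ ℚ_3 : v_3(x) ≥ 0} and ℤ_3^× = {x ∈ ℤ_3 : v_3(x) = 0}. Here v_3(297/65) = v_3(num) − v_3(den) = 3; compare against these criteria.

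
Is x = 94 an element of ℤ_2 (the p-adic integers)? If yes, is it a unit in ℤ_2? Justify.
x ∈ ℤ_2 but not a unit; v_2(x) = 1 > 0

ℤ_2 = {x ∈ ℚ_2 : v_2(x) ≥ 0} and ℤ_2^× = {x ∈ ℤ_2 : v_2(x) = 0}. Here v_2(94) = v_2(num) − v_2(den) = 1; compare against these criteria.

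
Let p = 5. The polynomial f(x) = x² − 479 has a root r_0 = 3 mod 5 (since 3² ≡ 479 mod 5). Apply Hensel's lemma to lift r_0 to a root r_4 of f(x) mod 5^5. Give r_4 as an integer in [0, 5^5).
r_4 = 1598 (mod 3125)

Hensel's recurrence: r_{i+1} = r_i − f(r_i)·(f′(r_i))^{-1} mod 5^{i+2}, with f′(x) = 2x. Iterate:
  r_0 = 3 (mod 5)
  r_1 = 23 (mod 25)
  r_2 = 98 (mod 125)
  r_3 = 348 (mod 625)
  r_4 = 1598 (mod 3125)
Final: r_4 = 1598, and one checks f(r_4) ≡ 0 mod 5^5.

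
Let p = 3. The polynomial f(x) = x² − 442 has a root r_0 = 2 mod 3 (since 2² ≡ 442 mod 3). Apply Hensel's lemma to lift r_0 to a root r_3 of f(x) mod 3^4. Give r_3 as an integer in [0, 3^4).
r_3 = 62 (mod 81)

Hensel's recurrence: r_{i+1} = r_i − f(r_i)·(f′(r_i))^{-1} mod 3^{i+2}, with f′(x) = 2x. Iterate:
  r_0 = 2 (mod 3)
  r_1 = 8 (mod 9)
  r_2 = 8 (mod 27)
  r_3 = 62 (mod 81)
Final: r_3 = 62, and one checks f(r_3) ≡ 0 mod 3^4.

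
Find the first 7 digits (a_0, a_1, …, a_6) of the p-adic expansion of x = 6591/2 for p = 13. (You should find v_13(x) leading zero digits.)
(a_0, …, a_6) = (0, 0, 0, 8, 6, 6, 6)

v_13(6591/2) = 3, so a_0 = ... = a_2 = 0. Factor out: x = 13^3 · u with u = 3/2 a unit in ℤ_13. Expand u iteratively via a_{v+i} = u_i mod 13, u_{i+1} = (u_i − a_{v+i})/13:
  u_0 = 3/2;  a_3 = 8;  u_1 = (u_0 − 8)/13 = -1/2
  u_1 = -1/2;  a_4 = 6;  u_2 = (u_1 − 6)/13 = -1/2
  u_2 = -1/2;  a_5 = 6;  u_3 = (u_2 − 6)/13 = -1/2
  u_3 = -1/2;  a_6 = 6;  u_4 = (u_3 − 6)/13 = -1/2
Digits: (0, 0, 0, 8, 6, 6, 6).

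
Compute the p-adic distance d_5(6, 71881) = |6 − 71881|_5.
d_5(6, 71881) = 1/3125

Step 1 — x − y = 6 − 71881 = -71875. Step 2 — v_5(-71875) = 5 (factor: -71875 = −(5^5 · 23); the sign does not affect v_p). Step 3 — |x − y|_5 = 5^{-5} = 1/3125.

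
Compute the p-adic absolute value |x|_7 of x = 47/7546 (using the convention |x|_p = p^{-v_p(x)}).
|47/7546|_7 = 343

Step 1 — compute v_7(x) by factoring powers of 7 out of the numerator and denominator: v_7(47/7546) = -3. Step 2 — apply |x|_p = p^{-v_p(x)} = 7^{3} = 343.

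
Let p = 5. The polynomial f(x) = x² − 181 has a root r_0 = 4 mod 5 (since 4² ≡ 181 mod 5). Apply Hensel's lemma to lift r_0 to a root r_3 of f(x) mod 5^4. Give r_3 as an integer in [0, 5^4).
r_3 = 84 (mod 625)

Hensel's recurrence: r_{i+1} = r_i − f(r_i)·(f′(r_i))^{-1} mod 5^{i+2}, with f′(x) = 2x. Iterate:
  r_0 = 4 (mod 5)
  r_1 = 9 (mod 25)
  r_2 = 84 (mod 125)
  r_3 = 84 (mod 625)
Final: r_3 = 84, and one checks f(r_3) ≡ 0 mod 5^4.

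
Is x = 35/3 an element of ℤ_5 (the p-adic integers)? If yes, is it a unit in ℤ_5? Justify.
x ∈ ℤ_5 but not a unit; v_5(x) = 1 > 0

ℤ_5 = {x ∈ ℚ_5 : v_5(x) ≥ 0} and ℤ_5^× = {x ∈ ℤ_5 : v_5(x) = 0}. Here v_5(35/3) = v_5(num) − v_5(den) = 1; compare against these criteria.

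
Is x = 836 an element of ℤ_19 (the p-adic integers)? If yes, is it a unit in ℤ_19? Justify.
x ∈ ℤ_19 but not a unit; v_19(x) = 1 > 0

ℤ_19 = {x ∈ ℚ_19 : v_19(x) ≥ 0} and ℤ_19^× = {x ∈ ℤ_19 : v_19(x) = 0}. Here v_19(836) = v_19(num) − v_19(den) = 1; compare against these criteria.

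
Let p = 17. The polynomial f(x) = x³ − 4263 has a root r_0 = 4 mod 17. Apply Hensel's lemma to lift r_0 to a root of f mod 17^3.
r_2 = 4866 (mod 4913)

Hensel: r_{i+1} = r_i − f(r_i)/f′(r_i) mod 17^{i+2}, where f′(x) = 3x². Iterate:
  r_0 = 4 (mod 17)
  r_1 = 242 (mod 289)
  r_2 = 4866 (mod 4913)
Final: r = 4866 with f(r) ≡ 0 mod 17^3.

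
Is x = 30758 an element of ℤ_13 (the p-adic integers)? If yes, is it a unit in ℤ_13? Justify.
x ∈ ℤ_13 but not a unit; v_13(x) = 3 > 0

ℤ_13 = {x ∈ ℚ_13 : v_13(x) ≥ 0} and ℤ_13^× = {x ∈ ℤ_13 : v_13(x) = 0}. Here v_13(30758) = v_13(num) − v_13(den) = 3; compare against these criteria.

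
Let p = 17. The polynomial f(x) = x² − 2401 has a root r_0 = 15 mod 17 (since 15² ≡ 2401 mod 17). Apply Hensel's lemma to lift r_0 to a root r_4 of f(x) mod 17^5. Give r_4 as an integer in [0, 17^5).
r_4 = 49 (mod 1419857)

Hensel's recurrence: r_{i+1} = r_i − f(r_i)·(f′(r_i))^{-1} mod 17^{i+2}, with f′(x) = 2x. Iterate:
  r_0 = 15 (mod 17)
  r_1 = 49 (mod 289)
  r_2 = 49 (mod 4913)
  r_3 = 49 (mod 83521)
  r_4 = 49 (mod 1419857)
Final: r_4 = 49, and one checks f(r_4) ≡ 0 mod 17^5.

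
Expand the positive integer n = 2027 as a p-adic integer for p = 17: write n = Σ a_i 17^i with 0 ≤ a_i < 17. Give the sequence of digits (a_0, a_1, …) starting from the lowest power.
(a_0, a_1, …) = (4, 0, 7)

Repeated division by 17 gives the digits low-to-high: 2027 = 4 + 7·17^2. Digit sequence: (4, 0, 7).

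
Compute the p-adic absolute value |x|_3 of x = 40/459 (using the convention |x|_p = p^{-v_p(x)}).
|40/459|_3 = 27

Step 1 — compute v_3(x) by factoring powers of 3 out of the numerator and denominator: v_3(40/459) = -3. Step 2 — apply |x|_p = p^{-v_p(x)} = 3^{3} = 27.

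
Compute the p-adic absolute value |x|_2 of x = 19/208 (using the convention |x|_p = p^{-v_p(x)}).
|19/208|_2 = 16

Step 1 — compute v_2(x) by factoring powers of 2 out of the numerator and denominator: v_2(19/208) = -4. Step 2 — apply |x|_p = p^{-v_p(x)} = 2^{4} = 16.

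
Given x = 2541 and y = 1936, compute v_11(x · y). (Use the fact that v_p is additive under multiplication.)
v_11(4919376) = 4

v_p(x) = 2 (factor: 2541 = 11^2 · 21); v_p(y) = 2 (factor: 1936 = 11^2 · 16). Additivity: v_p(xy) = v_p(x) + v_p(y) = 2 + 2 = 4. (Direct check: xy = 4919376 = 11^4 · (336).)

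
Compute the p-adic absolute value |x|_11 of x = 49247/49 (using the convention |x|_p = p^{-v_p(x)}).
|49247/49|_11 = 1/1331

Step 1 — compute v_11(x) by factoring powers of 11 out of the numerator and denominator: v_11(49247/49) = 3. Step 2 — apply |x|_p = p^{-v_p(x)} = 11^{-3} = 1/1331.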